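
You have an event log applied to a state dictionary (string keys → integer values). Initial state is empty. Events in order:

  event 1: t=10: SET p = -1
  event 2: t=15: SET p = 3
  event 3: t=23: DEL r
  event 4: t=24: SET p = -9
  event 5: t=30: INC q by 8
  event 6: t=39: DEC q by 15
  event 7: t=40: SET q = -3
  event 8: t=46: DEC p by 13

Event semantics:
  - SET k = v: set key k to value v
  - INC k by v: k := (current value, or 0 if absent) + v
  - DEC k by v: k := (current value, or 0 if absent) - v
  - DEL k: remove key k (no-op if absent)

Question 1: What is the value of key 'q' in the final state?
Answer: -3

Derivation:
Track key 'q' through all 8 events:
  event 1 (t=10: SET p = -1): q unchanged
  event 2 (t=15: SET p = 3): q unchanged
  event 3 (t=23: DEL r): q unchanged
  event 4 (t=24: SET p = -9): q unchanged
  event 5 (t=30: INC q by 8): q (absent) -> 8
  event 6 (t=39: DEC q by 15): q 8 -> -7
  event 7 (t=40: SET q = -3): q -7 -> -3
  event 8 (t=46: DEC p by 13): q unchanged
Final: q = -3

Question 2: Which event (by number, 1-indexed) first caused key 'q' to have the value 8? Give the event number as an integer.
Looking for first event where q becomes 8:
  event 5: q (absent) -> 8  <-- first match

Answer: 5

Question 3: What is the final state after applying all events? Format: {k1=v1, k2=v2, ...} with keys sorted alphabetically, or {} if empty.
Answer: {p=-22, q=-3}

Derivation:
  after event 1 (t=10: SET p = -1): {p=-1}
  after event 2 (t=15: SET p = 3): {p=3}
  after event 3 (t=23: DEL r): {p=3}
  after event 4 (t=24: SET p = -9): {p=-9}
  after event 5 (t=30: INC q by 8): {p=-9, q=8}
  after event 6 (t=39: DEC q by 15): {p=-9, q=-7}
  after event 7 (t=40: SET q = -3): {p=-9, q=-3}
  after event 8 (t=46: DEC p by 13): {p=-22, q=-3}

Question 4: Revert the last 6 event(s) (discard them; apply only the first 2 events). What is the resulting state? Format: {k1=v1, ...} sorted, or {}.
Keep first 2 events (discard last 6):
  after event 1 (t=10: SET p = -1): {p=-1}
  after event 2 (t=15: SET p = 3): {p=3}

Answer: {p=3}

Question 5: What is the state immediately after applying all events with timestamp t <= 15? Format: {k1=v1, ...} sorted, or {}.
Answer: {p=3}

Derivation:
Apply events with t <= 15 (2 events):
  after event 1 (t=10: SET p = -1): {p=-1}
  after event 2 (t=15: SET p = 3): {p=3}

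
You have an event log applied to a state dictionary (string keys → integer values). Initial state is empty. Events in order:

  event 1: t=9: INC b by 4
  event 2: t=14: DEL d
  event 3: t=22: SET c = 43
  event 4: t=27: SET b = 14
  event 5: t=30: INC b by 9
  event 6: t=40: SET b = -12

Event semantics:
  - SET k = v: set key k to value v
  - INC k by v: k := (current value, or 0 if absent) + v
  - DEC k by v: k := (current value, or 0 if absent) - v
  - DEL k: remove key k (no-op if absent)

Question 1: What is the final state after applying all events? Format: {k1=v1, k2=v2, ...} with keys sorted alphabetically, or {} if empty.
  after event 1 (t=9: INC b by 4): {b=4}
  after event 2 (t=14: DEL d): {b=4}
  after event 3 (t=22: SET c = 43): {b=4, c=43}
  after event 4 (t=27: SET b = 14): {b=14, c=43}
  after event 5 (t=30: INC b by 9): {b=23, c=43}
  after event 6 (t=40: SET b = -12): {b=-12, c=43}

Answer: {b=-12, c=43}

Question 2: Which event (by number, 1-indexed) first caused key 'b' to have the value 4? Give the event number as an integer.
Looking for first event where b becomes 4:
  event 1: b (absent) -> 4  <-- first match

Answer: 1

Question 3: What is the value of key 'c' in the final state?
Track key 'c' through all 6 events:
  event 1 (t=9: INC b by 4): c unchanged
  event 2 (t=14: DEL d): c unchanged
  event 3 (t=22: SET c = 43): c (absent) -> 43
  event 4 (t=27: SET b = 14): c unchanged
  event 5 (t=30: INC b by 9): c unchanged
  event 6 (t=40: SET b = -12): c unchanged
Final: c = 43

Answer: 43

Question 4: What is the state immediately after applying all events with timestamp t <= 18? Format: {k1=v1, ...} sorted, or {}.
Answer: {b=4}

Derivation:
Apply events with t <= 18 (2 events):
  after event 1 (t=9: INC b by 4): {b=4}
  after event 2 (t=14: DEL d): {b=4}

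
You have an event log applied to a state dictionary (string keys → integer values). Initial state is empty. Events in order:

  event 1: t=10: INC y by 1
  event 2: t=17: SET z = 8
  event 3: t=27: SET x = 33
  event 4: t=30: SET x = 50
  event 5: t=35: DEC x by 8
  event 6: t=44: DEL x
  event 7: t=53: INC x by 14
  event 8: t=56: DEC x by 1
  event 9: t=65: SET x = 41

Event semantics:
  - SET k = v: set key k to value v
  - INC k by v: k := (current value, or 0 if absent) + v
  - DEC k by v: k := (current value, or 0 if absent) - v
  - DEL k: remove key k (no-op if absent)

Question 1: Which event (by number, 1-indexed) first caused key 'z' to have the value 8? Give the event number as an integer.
Looking for first event where z becomes 8:
  event 2: z (absent) -> 8  <-- first match

Answer: 2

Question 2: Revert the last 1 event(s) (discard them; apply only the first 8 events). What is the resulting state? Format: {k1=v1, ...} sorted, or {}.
Answer: {x=13, y=1, z=8}

Derivation:
Keep first 8 events (discard last 1):
  after event 1 (t=10: INC y by 1): {y=1}
  after event 2 (t=17: SET z = 8): {y=1, z=8}
  after event 3 (t=27: SET x = 33): {x=33, y=1, z=8}
  after event 4 (t=30: SET x = 50): {x=50, y=1, z=8}
  after event 5 (t=35: DEC x by 8): {x=42, y=1, z=8}
  after event 6 (t=44: DEL x): {y=1, z=8}
  after event 7 (t=53: INC x by 14): {x=14, y=1, z=8}
  after event 8 (t=56: DEC x by 1): {x=13, y=1, z=8}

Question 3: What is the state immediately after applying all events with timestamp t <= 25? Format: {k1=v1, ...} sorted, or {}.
Answer: {y=1, z=8}

Derivation:
Apply events with t <= 25 (2 events):
  after event 1 (t=10: INC y by 1): {y=1}
  after event 2 (t=17: SET z = 8): {y=1, z=8}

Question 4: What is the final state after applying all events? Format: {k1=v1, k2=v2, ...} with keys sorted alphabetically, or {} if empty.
  after event 1 (t=10: INC y by 1): {y=1}
  after event 2 (t=17: SET z = 8): {y=1, z=8}
  after event 3 (t=27: SET x = 33): {x=33, y=1, z=8}
  after event 4 (t=30: SET x = 50): {x=50, y=1, z=8}
  after event 5 (t=35: DEC x by 8): {x=42, y=1, z=8}
  after event 6 (t=44: DEL x): {y=1, z=8}
  after event 7 (t=53: INC x by 14): {x=14, y=1, z=8}
  after event 8 (t=56: DEC x by 1): {x=13, y=1, z=8}
  after event 9 (t=65: SET x = 41): {x=41, y=1, z=8}

Answer: {x=41, y=1, z=8}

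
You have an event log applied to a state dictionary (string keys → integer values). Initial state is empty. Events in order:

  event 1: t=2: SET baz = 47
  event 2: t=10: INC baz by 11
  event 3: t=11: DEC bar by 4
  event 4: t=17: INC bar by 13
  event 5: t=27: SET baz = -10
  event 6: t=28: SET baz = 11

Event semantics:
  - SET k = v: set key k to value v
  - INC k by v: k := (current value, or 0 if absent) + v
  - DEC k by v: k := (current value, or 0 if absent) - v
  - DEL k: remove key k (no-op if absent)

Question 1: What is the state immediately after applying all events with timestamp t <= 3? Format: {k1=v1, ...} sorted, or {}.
Apply events with t <= 3 (1 events):
  after event 1 (t=2: SET baz = 47): {baz=47}

Answer: {baz=47}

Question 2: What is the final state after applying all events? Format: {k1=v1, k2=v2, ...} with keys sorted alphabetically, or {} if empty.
Answer: {bar=9, baz=11}

Derivation:
  after event 1 (t=2: SET baz = 47): {baz=47}
  after event 2 (t=10: INC baz by 11): {baz=58}
  after event 3 (t=11: DEC bar by 4): {bar=-4, baz=58}
  after event 4 (t=17: INC bar by 13): {bar=9, baz=58}
  after event 5 (t=27: SET baz = -10): {bar=9, baz=-10}
  after event 6 (t=28: SET baz = 11): {bar=9, baz=11}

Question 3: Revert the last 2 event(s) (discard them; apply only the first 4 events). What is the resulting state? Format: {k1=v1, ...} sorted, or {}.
Keep first 4 events (discard last 2):
  after event 1 (t=2: SET baz = 47): {baz=47}
  after event 2 (t=10: INC baz by 11): {baz=58}
  after event 3 (t=11: DEC bar by 4): {bar=-4, baz=58}
  after event 4 (t=17: INC bar by 13): {bar=9, baz=58}

Answer: {bar=9, baz=58}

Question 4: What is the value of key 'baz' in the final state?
Answer: 11

Derivation:
Track key 'baz' through all 6 events:
  event 1 (t=2: SET baz = 47): baz (absent) -> 47
  event 2 (t=10: INC baz by 11): baz 47 -> 58
  event 3 (t=11: DEC bar by 4): baz unchanged
  event 4 (t=17: INC bar by 13): baz unchanged
  event 5 (t=27: SET baz = -10): baz 58 -> -10
  event 6 (t=28: SET baz = 11): baz -10 -> 11
Final: baz = 11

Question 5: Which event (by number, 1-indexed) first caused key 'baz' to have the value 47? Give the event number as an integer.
Looking for first event where baz becomes 47:
  event 1: baz (absent) -> 47  <-- first match

Answer: 1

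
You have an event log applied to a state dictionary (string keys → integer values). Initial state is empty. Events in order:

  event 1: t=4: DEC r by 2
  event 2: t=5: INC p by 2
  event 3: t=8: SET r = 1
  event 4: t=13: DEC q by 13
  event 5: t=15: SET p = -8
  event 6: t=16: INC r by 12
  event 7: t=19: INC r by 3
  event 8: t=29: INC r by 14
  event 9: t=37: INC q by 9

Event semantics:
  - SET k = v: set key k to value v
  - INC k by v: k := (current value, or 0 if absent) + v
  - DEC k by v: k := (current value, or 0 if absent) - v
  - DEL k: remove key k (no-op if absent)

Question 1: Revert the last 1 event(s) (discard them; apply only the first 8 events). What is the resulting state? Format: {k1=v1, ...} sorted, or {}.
Keep first 8 events (discard last 1):
  after event 1 (t=4: DEC r by 2): {r=-2}
  after event 2 (t=5: INC p by 2): {p=2, r=-2}
  after event 3 (t=8: SET r = 1): {p=2, r=1}
  after event 4 (t=13: DEC q by 13): {p=2, q=-13, r=1}
  after event 5 (t=15: SET p = -8): {p=-8, q=-13, r=1}
  after event 6 (t=16: INC r by 12): {p=-8, q=-13, r=13}
  after event 7 (t=19: INC r by 3): {p=-8, q=-13, r=16}
  after event 8 (t=29: INC r by 14): {p=-8, q=-13, r=30}

Answer: {p=-8, q=-13, r=30}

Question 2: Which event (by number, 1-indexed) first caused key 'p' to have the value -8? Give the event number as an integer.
Answer: 5

Derivation:
Looking for first event where p becomes -8:
  event 2: p = 2
  event 3: p = 2
  event 4: p = 2
  event 5: p 2 -> -8  <-- first match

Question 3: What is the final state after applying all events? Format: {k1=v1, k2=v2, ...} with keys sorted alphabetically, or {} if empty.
  after event 1 (t=4: DEC r by 2): {r=-2}
  after event 2 (t=5: INC p by 2): {p=2, r=-2}
  after event 3 (t=8: SET r = 1): {p=2, r=1}
  after event 4 (t=13: DEC q by 13): {p=2, q=-13, r=1}
  after event 5 (t=15: SET p = -8): {p=-8, q=-13, r=1}
  after event 6 (t=16: INC r by 12): {p=-8, q=-13, r=13}
  after event 7 (t=19: INC r by 3): {p=-8, q=-13, r=16}
  after event 8 (t=29: INC r by 14): {p=-8, q=-13, r=30}
  after event 9 (t=37: INC q by 9): {p=-8, q=-4, r=30}

Answer: {p=-8, q=-4, r=30}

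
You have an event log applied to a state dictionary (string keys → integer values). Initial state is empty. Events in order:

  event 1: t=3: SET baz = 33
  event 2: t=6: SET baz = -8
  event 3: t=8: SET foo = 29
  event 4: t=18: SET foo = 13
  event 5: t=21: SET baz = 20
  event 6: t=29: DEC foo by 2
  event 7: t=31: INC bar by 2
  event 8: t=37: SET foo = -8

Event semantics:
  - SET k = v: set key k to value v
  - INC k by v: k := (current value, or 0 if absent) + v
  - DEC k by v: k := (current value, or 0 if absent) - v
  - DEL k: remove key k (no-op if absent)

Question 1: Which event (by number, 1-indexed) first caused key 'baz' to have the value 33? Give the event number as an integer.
Answer: 1

Derivation:
Looking for first event where baz becomes 33:
  event 1: baz (absent) -> 33  <-- first match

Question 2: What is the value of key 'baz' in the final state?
Answer: 20

Derivation:
Track key 'baz' through all 8 events:
  event 1 (t=3: SET baz = 33): baz (absent) -> 33
  event 2 (t=6: SET baz = -8): baz 33 -> -8
  event 3 (t=8: SET foo = 29): baz unchanged
  event 4 (t=18: SET foo = 13): baz unchanged
  event 5 (t=21: SET baz = 20): baz -8 -> 20
  event 6 (t=29: DEC foo by 2): baz unchanged
  event 7 (t=31: INC bar by 2): baz unchanged
  event 8 (t=37: SET foo = -8): baz unchanged
Final: baz = 20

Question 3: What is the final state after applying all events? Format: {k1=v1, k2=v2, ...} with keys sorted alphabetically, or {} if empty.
Answer: {bar=2, baz=20, foo=-8}

Derivation:
  after event 1 (t=3: SET baz = 33): {baz=33}
  after event 2 (t=6: SET baz = -8): {baz=-8}
  after event 3 (t=8: SET foo = 29): {baz=-8, foo=29}
  after event 4 (t=18: SET foo = 13): {baz=-8, foo=13}
  after event 5 (t=21: SET baz = 20): {baz=20, foo=13}
  after event 6 (t=29: DEC foo by 2): {baz=20, foo=11}
  after event 7 (t=31: INC bar by 2): {bar=2, baz=20, foo=11}
  after event 8 (t=37: SET foo = -8): {bar=2, baz=20, foo=-8}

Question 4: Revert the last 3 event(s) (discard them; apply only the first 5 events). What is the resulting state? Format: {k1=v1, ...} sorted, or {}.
Answer: {baz=20, foo=13}

Derivation:
Keep first 5 events (discard last 3):
  after event 1 (t=3: SET baz = 33): {baz=33}
  after event 2 (t=6: SET baz = -8): {baz=-8}
  after event 3 (t=8: SET foo = 29): {baz=-8, foo=29}
  after event 4 (t=18: SET foo = 13): {baz=-8, foo=13}
  after event 5 (t=21: SET baz = 20): {baz=20, foo=13}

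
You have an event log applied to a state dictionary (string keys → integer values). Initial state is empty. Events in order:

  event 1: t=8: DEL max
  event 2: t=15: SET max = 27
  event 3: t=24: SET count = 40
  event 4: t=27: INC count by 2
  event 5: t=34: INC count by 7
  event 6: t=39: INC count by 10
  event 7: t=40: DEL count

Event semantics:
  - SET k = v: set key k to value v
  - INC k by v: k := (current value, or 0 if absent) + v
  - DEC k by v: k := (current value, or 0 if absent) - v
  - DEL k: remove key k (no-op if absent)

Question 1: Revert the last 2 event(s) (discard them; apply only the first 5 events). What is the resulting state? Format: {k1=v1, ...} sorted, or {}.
Answer: {count=49, max=27}

Derivation:
Keep first 5 events (discard last 2):
  after event 1 (t=8: DEL max): {}
  after event 2 (t=15: SET max = 27): {max=27}
  after event 3 (t=24: SET count = 40): {count=40, max=27}
  after event 4 (t=27: INC count by 2): {count=42, max=27}
  after event 5 (t=34: INC count by 7): {count=49, max=27}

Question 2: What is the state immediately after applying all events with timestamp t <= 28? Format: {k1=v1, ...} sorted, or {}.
Answer: {count=42, max=27}

Derivation:
Apply events with t <= 28 (4 events):
  after event 1 (t=8: DEL max): {}
  after event 2 (t=15: SET max = 27): {max=27}
  after event 3 (t=24: SET count = 40): {count=40, max=27}
  after event 4 (t=27: INC count by 2): {count=42, max=27}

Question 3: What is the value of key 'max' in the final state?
Answer: 27

Derivation:
Track key 'max' through all 7 events:
  event 1 (t=8: DEL max): max (absent) -> (absent)
  event 2 (t=15: SET max = 27): max (absent) -> 27
  event 3 (t=24: SET count = 40): max unchanged
  event 4 (t=27: INC count by 2): max unchanged
  event 5 (t=34: INC count by 7): max unchanged
  event 6 (t=39: INC count by 10): max unchanged
  event 7 (t=40: DEL count): max unchanged
Final: max = 27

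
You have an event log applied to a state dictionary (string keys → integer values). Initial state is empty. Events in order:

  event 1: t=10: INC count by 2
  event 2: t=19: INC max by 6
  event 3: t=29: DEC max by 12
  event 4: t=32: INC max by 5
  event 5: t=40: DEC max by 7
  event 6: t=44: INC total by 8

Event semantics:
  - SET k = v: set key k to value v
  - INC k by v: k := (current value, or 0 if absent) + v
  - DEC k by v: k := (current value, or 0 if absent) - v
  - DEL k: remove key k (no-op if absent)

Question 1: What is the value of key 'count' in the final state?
Answer: 2

Derivation:
Track key 'count' through all 6 events:
  event 1 (t=10: INC count by 2): count (absent) -> 2
  event 2 (t=19: INC max by 6): count unchanged
  event 3 (t=29: DEC max by 12): count unchanged
  event 4 (t=32: INC max by 5): count unchanged
  event 5 (t=40: DEC max by 7): count unchanged
  event 6 (t=44: INC total by 8): count unchanged
Final: count = 2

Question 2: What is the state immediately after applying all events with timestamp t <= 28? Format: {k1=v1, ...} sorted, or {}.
Apply events with t <= 28 (2 events):
  after event 1 (t=10: INC count by 2): {count=2}
  after event 2 (t=19: INC max by 6): {count=2, max=6}

Answer: {count=2, max=6}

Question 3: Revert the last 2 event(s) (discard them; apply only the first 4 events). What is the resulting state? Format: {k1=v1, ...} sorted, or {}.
Answer: {count=2, max=-1}

Derivation:
Keep first 4 events (discard last 2):
  after event 1 (t=10: INC count by 2): {count=2}
  after event 2 (t=19: INC max by 6): {count=2, max=6}
  after event 3 (t=29: DEC max by 12): {count=2, max=-6}
  after event 4 (t=32: INC max by 5): {count=2, max=-1}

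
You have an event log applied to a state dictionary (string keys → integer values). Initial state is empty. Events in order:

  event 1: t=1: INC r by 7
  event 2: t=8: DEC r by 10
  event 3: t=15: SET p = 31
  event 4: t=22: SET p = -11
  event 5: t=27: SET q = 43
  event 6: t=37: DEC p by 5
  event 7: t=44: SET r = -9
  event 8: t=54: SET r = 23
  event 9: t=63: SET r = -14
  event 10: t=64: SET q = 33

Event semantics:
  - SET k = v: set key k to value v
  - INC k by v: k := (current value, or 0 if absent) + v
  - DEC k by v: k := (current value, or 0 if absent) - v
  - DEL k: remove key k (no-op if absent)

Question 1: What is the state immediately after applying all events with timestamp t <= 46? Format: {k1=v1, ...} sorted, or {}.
Apply events with t <= 46 (7 events):
  after event 1 (t=1: INC r by 7): {r=7}
  after event 2 (t=8: DEC r by 10): {r=-3}
  after event 3 (t=15: SET p = 31): {p=31, r=-3}
  after event 4 (t=22: SET p = -11): {p=-11, r=-3}
  after event 5 (t=27: SET q = 43): {p=-11, q=43, r=-3}
  after event 6 (t=37: DEC p by 5): {p=-16, q=43, r=-3}
  after event 7 (t=44: SET r = -9): {p=-16, q=43, r=-9}

Answer: {p=-16, q=43, r=-9}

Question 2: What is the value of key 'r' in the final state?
Answer: -14

Derivation:
Track key 'r' through all 10 events:
  event 1 (t=1: INC r by 7): r (absent) -> 7
  event 2 (t=8: DEC r by 10): r 7 -> -3
  event 3 (t=15: SET p = 31): r unchanged
  event 4 (t=22: SET p = -11): r unchanged
  event 5 (t=27: SET q = 43): r unchanged
  event 6 (t=37: DEC p by 5): r unchanged
  event 7 (t=44: SET r = -9): r -3 -> -9
  event 8 (t=54: SET r = 23): r -9 -> 23
  event 9 (t=63: SET r = -14): r 23 -> -14
  event 10 (t=64: SET q = 33): r unchanged
Final: r = -14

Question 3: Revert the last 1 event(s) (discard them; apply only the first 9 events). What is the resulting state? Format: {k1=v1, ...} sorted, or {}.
Keep first 9 events (discard last 1):
  after event 1 (t=1: INC r by 7): {r=7}
  after event 2 (t=8: DEC r by 10): {r=-3}
  after event 3 (t=15: SET p = 31): {p=31, r=-3}
  after event 4 (t=22: SET p = -11): {p=-11, r=-3}
  after event 5 (t=27: SET q = 43): {p=-11, q=43, r=-3}
  after event 6 (t=37: DEC p by 5): {p=-16, q=43, r=-3}
  after event 7 (t=44: SET r = -9): {p=-16, q=43, r=-9}
  after event 8 (t=54: SET r = 23): {p=-16, q=43, r=23}
  after event 9 (t=63: SET r = -14): {p=-16, q=43, r=-14}

Answer: {p=-16, q=43, r=-14}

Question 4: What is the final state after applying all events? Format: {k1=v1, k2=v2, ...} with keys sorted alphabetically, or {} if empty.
Answer: {p=-16, q=33, r=-14}

Derivation:
  after event 1 (t=1: INC r by 7): {r=7}
  after event 2 (t=8: DEC r by 10): {r=-3}
  after event 3 (t=15: SET p = 31): {p=31, r=-3}
  after event 4 (t=22: SET p = -11): {p=-11, r=-3}
  after event 5 (t=27: SET q = 43): {p=-11, q=43, r=-3}
  after event 6 (t=37: DEC p by 5): {p=-16, q=43, r=-3}
  after event 7 (t=44: SET r = -9): {p=-16, q=43, r=-9}
  after event 8 (t=54: SET r = 23): {p=-16, q=43, r=23}
  after event 9 (t=63: SET r = -14): {p=-16, q=43, r=-14}
  after event 10 (t=64: SET q = 33): {p=-16, q=33, r=-14}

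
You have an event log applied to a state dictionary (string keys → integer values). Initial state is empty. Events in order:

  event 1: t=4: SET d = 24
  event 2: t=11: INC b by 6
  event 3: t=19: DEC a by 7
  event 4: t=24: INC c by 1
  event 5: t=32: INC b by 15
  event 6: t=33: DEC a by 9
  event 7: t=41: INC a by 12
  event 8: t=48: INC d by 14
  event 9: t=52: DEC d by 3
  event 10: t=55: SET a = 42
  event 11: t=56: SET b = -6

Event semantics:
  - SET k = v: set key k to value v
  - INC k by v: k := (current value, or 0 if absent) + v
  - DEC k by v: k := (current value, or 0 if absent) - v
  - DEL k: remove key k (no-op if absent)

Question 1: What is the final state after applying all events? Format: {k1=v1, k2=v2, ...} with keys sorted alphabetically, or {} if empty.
  after event 1 (t=4: SET d = 24): {d=24}
  after event 2 (t=11: INC b by 6): {b=6, d=24}
  after event 3 (t=19: DEC a by 7): {a=-7, b=6, d=24}
  after event 4 (t=24: INC c by 1): {a=-7, b=6, c=1, d=24}
  after event 5 (t=32: INC b by 15): {a=-7, b=21, c=1, d=24}
  after event 6 (t=33: DEC a by 9): {a=-16, b=21, c=1, d=24}
  after event 7 (t=41: INC a by 12): {a=-4, b=21, c=1, d=24}
  after event 8 (t=48: INC d by 14): {a=-4, b=21, c=1, d=38}
  after event 9 (t=52: DEC d by 3): {a=-4, b=21, c=1, d=35}
  after event 10 (t=55: SET a = 42): {a=42, b=21, c=1, d=35}
  after event 11 (t=56: SET b = -6): {a=42, b=-6, c=1, d=35}

Answer: {a=42, b=-6, c=1, d=35}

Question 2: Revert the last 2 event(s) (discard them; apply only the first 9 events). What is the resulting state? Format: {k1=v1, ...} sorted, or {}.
Keep first 9 events (discard last 2):
  after event 1 (t=4: SET d = 24): {d=24}
  after event 2 (t=11: INC b by 6): {b=6, d=24}
  after event 3 (t=19: DEC a by 7): {a=-7, b=6, d=24}
  after event 4 (t=24: INC c by 1): {a=-7, b=6, c=1, d=24}
  after event 5 (t=32: INC b by 15): {a=-7, b=21, c=1, d=24}
  after event 6 (t=33: DEC a by 9): {a=-16, b=21, c=1, d=24}
  after event 7 (t=41: INC a by 12): {a=-4, b=21, c=1, d=24}
  after event 8 (t=48: INC d by 14): {a=-4, b=21, c=1, d=38}
  after event 9 (t=52: DEC d by 3): {a=-4, b=21, c=1, d=35}

Answer: {a=-4, b=21, c=1, d=35}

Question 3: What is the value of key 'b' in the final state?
Track key 'b' through all 11 events:
  event 1 (t=4: SET d = 24): b unchanged
  event 2 (t=11: INC b by 6): b (absent) -> 6
  event 3 (t=19: DEC a by 7): b unchanged
  event 4 (t=24: INC c by 1): b unchanged
  event 5 (t=32: INC b by 15): b 6 -> 21
  event 6 (t=33: DEC a by 9): b unchanged
  event 7 (t=41: INC a by 12): b unchanged
  event 8 (t=48: INC d by 14): b unchanged
  event 9 (t=52: DEC d by 3): b unchanged
  event 10 (t=55: SET a = 42): b unchanged
  event 11 (t=56: SET b = -6): b 21 -> -6
Final: b = -6

Answer: -6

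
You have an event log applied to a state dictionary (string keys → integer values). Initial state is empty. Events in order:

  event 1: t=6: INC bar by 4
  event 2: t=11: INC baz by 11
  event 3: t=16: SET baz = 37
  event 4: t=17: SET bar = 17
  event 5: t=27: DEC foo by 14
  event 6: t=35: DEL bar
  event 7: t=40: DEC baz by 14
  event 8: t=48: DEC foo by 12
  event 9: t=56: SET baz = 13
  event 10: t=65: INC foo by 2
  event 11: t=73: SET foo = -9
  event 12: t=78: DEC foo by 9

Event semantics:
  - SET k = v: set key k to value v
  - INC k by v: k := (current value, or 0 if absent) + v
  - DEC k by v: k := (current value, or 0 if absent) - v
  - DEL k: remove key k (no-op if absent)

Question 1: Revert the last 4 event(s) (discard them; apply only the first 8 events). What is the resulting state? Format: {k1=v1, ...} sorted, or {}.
Keep first 8 events (discard last 4):
  after event 1 (t=6: INC bar by 4): {bar=4}
  after event 2 (t=11: INC baz by 11): {bar=4, baz=11}
  after event 3 (t=16: SET baz = 37): {bar=4, baz=37}
  after event 4 (t=17: SET bar = 17): {bar=17, baz=37}
  after event 5 (t=27: DEC foo by 14): {bar=17, baz=37, foo=-14}
  after event 6 (t=35: DEL bar): {baz=37, foo=-14}
  after event 7 (t=40: DEC baz by 14): {baz=23, foo=-14}
  after event 8 (t=48: DEC foo by 12): {baz=23, foo=-26}

Answer: {baz=23, foo=-26}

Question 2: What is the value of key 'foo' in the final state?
Track key 'foo' through all 12 events:
  event 1 (t=6: INC bar by 4): foo unchanged
  event 2 (t=11: INC baz by 11): foo unchanged
  event 3 (t=16: SET baz = 37): foo unchanged
  event 4 (t=17: SET bar = 17): foo unchanged
  event 5 (t=27: DEC foo by 14): foo (absent) -> -14
  event 6 (t=35: DEL bar): foo unchanged
  event 7 (t=40: DEC baz by 14): foo unchanged
  event 8 (t=48: DEC foo by 12): foo -14 -> -26
  event 9 (t=56: SET baz = 13): foo unchanged
  event 10 (t=65: INC foo by 2): foo -26 -> -24
  event 11 (t=73: SET foo = -9): foo -24 -> -9
  event 12 (t=78: DEC foo by 9): foo -9 -> -18
Final: foo = -18

Answer: -18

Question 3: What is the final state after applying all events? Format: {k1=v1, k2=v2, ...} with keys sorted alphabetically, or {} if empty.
Answer: {baz=13, foo=-18}

Derivation:
  after event 1 (t=6: INC bar by 4): {bar=4}
  after event 2 (t=11: INC baz by 11): {bar=4, baz=11}
  after event 3 (t=16: SET baz = 37): {bar=4, baz=37}
  after event 4 (t=17: SET bar = 17): {bar=17, baz=37}
  after event 5 (t=27: DEC foo by 14): {bar=17, baz=37, foo=-14}
  after event 6 (t=35: DEL bar): {baz=37, foo=-14}
  after event 7 (t=40: DEC baz by 14): {baz=23, foo=-14}
  after event 8 (t=48: DEC foo by 12): {baz=23, foo=-26}
  after event 9 (t=56: SET baz = 13): {baz=13, foo=-26}
  after event 10 (t=65: INC foo by 2): {baz=13, foo=-24}
  after event 11 (t=73: SET foo = -9): {baz=13, foo=-9}
  after event 12 (t=78: DEC foo by 9): {baz=13, foo=-18}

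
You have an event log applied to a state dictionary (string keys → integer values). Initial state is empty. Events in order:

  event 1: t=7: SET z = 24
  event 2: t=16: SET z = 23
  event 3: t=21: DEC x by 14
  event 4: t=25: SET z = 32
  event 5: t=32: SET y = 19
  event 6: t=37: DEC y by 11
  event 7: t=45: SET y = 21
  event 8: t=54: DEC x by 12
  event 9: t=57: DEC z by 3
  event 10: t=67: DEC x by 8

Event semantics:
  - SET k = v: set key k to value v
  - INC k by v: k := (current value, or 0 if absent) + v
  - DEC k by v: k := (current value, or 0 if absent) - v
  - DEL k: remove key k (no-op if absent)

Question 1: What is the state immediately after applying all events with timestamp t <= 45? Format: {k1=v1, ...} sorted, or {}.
Answer: {x=-14, y=21, z=32}

Derivation:
Apply events with t <= 45 (7 events):
  after event 1 (t=7: SET z = 24): {z=24}
  after event 2 (t=16: SET z = 23): {z=23}
  after event 3 (t=21: DEC x by 14): {x=-14, z=23}
  after event 4 (t=25: SET z = 32): {x=-14, z=32}
  after event 5 (t=32: SET y = 19): {x=-14, y=19, z=32}
  after event 6 (t=37: DEC y by 11): {x=-14, y=8, z=32}
  after event 7 (t=45: SET y = 21): {x=-14, y=21, z=32}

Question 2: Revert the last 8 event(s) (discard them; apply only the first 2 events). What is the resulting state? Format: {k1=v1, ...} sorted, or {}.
Answer: {z=23}

Derivation:
Keep first 2 events (discard last 8):
  after event 1 (t=7: SET z = 24): {z=24}
  after event 2 (t=16: SET z = 23): {z=23}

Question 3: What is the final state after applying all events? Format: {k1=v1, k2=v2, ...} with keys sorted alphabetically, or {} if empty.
  after event 1 (t=7: SET z = 24): {z=24}
  after event 2 (t=16: SET z = 23): {z=23}
  after event 3 (t=21: DEC x by 14): {x=-14, z=23}
  after event 4 (t=25: SET z = 32): {x=-14, z=32}
  after event 5 (t=32: SET y = 19): {x=-14, y=19, z=32}
  after event 6 (t=37: DEC y by 11): {x=-14, y=8, z=32}
  after event 7 (t=45: SET y = 21): {x=-14, y=21, z=32}
  after event 8 (t=54: DEC x by 12): {x=-26, y=21, z=32}
  after event 9 (t=57: DEC z by 3): {x=-26, y=21, z=29}
  after event 10 (t=67: DEC x by 8): {x=-34, y=21, z=29}

Answer: {x=-34, y=21, z=29}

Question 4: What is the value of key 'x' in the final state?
Answer: -34

Derivation:
Track key 'x' through all 10 events:
  event 1 (t=7: SET z = 24): x unchanged
  event 2 (t=16: SET z = 23): x unchanged
  event 3 (t=21: DEC x by 14): x (absent) -> -14
  event 4 (t=25: SET z = 32): x unchanged
  event 5 (t=32: SET y = 19): x unchanged
  event 6 (t=37: DEC y by 11): x unchanged
  event 7 (t=45: SET y = 21): x unchanged
  event 8 (t=54: DEC x by 12): x -14 -> -26
  event 9 (t=57: DEC z by 3): x unchanged
  event 10 (t=67: DEC x by 8): x -26 -> -34
Final: x = -34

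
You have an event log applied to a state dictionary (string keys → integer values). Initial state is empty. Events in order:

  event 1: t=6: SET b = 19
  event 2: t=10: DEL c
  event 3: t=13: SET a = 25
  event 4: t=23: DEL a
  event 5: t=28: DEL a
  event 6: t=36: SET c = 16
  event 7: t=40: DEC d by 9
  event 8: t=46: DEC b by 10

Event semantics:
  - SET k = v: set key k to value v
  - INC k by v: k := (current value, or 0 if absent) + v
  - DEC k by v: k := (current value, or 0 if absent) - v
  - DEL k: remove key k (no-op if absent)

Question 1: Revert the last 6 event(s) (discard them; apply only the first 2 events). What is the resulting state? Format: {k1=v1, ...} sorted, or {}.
Keep first 2 events (discard last 6):
  after event 1 (t=6: SET b = 19): {b=19}
  after event 2 (t=10: DEL c): {b=19}

Answer: {b=19}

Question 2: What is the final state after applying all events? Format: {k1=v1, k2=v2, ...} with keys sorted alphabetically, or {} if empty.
  after event 1 (t=6: SET b = 19): {b=19}
  after event 2 (t=10: DEL c): {b=19}
  after event 3 (t=13: SET a = 25): {a=25, b=19}
  after event 4 (t=23: DEL a): {b=19}
  after event 5 (t=28: DEL a): {b=19}
  after event 6 (t=36: SET c = 16): {b=19, c=16}
  after event 7 (t=40: DEC d by 9): {b=19, c=16, d=-9}
  after event 8 (t=46: DEC b by 10): {b=9, c=16, d=-9}

Answer: {b=9, c=16, d=-9}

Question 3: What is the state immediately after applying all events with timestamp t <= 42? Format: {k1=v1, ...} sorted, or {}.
Apply events with t <= 42 (7 events):
  after event 1 (t=6: SET b = 19): {b=19}
  after event 2 (t=10: DEL c): {b=19}
  after event 3 (t=13: SET a = 25): {a=25, b=19}
  after event 4 (t=23: DEL a): {b=19}
  after event 5 (t=28: DEL a): {b=19}
  after event 6 (t=36: SET c = 16): {b=19, c=16}
  after event 7 (t=40: DEC d by 9): {b=19, c=16, d=-9}

Answer: {b=19, c=16, d=-9}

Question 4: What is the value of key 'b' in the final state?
Track key 'b' through all 8 events:
  event 1 (t=6: SET b = 19): b (absent) -> 19
  event 2 (t=10: DEL c): b unchanged
  event 3 (t=13: SET a = 25): b unchanged
  event 4 (t=23: DEL a): b unchanged
  event 5 (t=28: DEL a): b unchanged
  event 6 (t=36: SET c = 16): b unchanged
  event 7 (t=40: DEC d by 9): b unchanged
  event 8 (t=46: DEC b by 10): b 19 -> 9
Final: b = 9

Answer: 9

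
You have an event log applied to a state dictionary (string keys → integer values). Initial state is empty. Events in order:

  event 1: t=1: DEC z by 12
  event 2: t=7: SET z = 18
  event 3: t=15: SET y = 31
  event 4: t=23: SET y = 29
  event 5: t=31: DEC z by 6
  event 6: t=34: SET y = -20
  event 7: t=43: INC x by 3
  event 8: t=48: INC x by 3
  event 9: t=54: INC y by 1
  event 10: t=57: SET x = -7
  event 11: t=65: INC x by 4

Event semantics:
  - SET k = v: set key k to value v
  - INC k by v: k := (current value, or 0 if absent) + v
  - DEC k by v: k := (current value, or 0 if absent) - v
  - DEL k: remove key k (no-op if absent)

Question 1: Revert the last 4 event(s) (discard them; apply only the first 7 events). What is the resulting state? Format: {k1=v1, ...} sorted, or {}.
Answer: {x=3, y=-20, z=12}

Derivation:
Keep first 7 events (discard last 4):
  after event 1 (t=1: DEC z by 12): {z=-12}
  after event 2 (t=7: SET z = 18): {z=18}
  after event 3 (t=15: SET y = 31): {y=31, z=18}
  after event 4 (t=23: SET y = 29): {y=29, z=18}
  after event 5 (t=31: DEC z by 6): {y=29, z=12}
  after event 6 (t=34: SET y = -20): {y=-20, z=12}
  after event 7 (t=43: INC x by 3): {x=3, y=-20, z=12}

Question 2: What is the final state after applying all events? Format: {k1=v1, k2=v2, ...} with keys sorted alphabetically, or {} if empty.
  after event 1 (t=1: DEC z by 12): {z=-12}
  after event 2 (t=7: SET z = 18): {z=18}
  after event 3 (t=15: SET y = 31): {y=31, z=18}
  after event 4 (t=23: SET y = 29): {y=29, z=18}
  after event 5 (t=31: DEC z by 6): {y=29, z=12}
  after event 6 (t=34: SET y = -20): {y=-20, z=12}
  after event 7 (t=43: INC x by 3): {x=3, y=-20, z=12}
  after event 8 (t=48: INC x by 3): {x=6, y=-20, z=12}
  after event 9 (t=54: INC y by 1): {x=6, y=-19, z=12}
  after event 10 (t=57: SET x = -7): {x=-7, y=-19, z=12}
  after event 11 (t=65: INC x by 4): {x=-3, y=-19, z=12}

Answer: {x=-3, y=-19, z=12}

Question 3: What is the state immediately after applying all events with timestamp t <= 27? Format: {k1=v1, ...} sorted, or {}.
Answer: {y=29, z=18}

Derivation:
Apply events with t <= 27 (4 events):
  after event 1 (t=1: DEC z by 12): {z=-12}
  after event 2 (t=7: SET z = 18): {z=18}
  after event 3 (t=15: SET y = 31): {y=31, z=18}
  after event 4 (t=23: SET y = 29): {y=29, z=18}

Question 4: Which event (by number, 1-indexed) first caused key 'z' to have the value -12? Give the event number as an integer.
Looking for first event where z becomes -12:
  event 1: z (absent) -> -12  <-- first match

Answer: 1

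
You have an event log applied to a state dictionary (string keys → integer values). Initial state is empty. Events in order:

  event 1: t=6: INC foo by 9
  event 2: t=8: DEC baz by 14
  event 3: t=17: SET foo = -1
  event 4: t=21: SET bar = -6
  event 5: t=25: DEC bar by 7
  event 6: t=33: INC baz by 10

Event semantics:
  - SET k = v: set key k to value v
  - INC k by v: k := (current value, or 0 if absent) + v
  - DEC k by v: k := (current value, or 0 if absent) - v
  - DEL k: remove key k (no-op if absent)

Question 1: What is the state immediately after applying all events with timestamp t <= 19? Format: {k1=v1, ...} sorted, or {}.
Answer: {baz=-14, foo=-1}

Derivation:
Apply events with t <= 19 (3 events):
  after event 1 (t=6: INC foo by 9): {foo=9}
  after event 2 (t=8: DEC baz by 14): {baz=-14, foo=9}
  after event 3 (t=17: SET foo = -1): {baz=-14, foo=-1}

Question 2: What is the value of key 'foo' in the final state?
Track key 'foo' through all 6 events:
  event 1 (t=6: INC foo by 9): foo (absent) -> 9
  event 2 (t=8: DEC baz by 14): foo unchanged
  event 3 (t=17: SET foo = -1): foo 9 -> -1
  event 4 (t=21: SET bar = -6): foo unchanged
  event 5 (t=25: DEC bar by 7): foo unchanged
  event 6 (t=33: INC baz by 10): foo unchanged
Final: foo = -1

Answer: -1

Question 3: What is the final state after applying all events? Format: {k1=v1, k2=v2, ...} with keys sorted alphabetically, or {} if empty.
  after event 1 (t=6: INC foo by 9): {foo=9}
  after event 2 (t=8: DEC baz by 14): {baz=-14, foo=9}
  after event 3 (t=17: SET foo = -1): {baz=-14, foo=-1}
  after event 4 (t=21: SET bar = -6): {bar=-6, baz=-14, foo=-1}
  after event 5 (t=25: DEC bar by 7): {bar=-13, baz=-14, foo=-1}
  after event 6 (t=33: INC baz by 10): {bar=-13, baz=-4, foo=-1}

Answer: {bar=-13, baz=-4, foo=-1}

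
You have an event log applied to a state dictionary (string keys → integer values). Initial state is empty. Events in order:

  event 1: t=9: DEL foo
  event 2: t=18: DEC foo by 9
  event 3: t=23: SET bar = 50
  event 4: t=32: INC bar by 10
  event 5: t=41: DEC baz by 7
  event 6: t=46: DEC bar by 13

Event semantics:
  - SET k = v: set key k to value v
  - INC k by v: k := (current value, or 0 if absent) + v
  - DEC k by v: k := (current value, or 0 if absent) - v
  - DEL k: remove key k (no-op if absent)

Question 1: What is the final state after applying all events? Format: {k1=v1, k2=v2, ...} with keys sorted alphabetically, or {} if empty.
Answer: {bar=47, baz=-7, foo=-9}

Derivation:
  after event 1 (t=9: DEL foo): {}
  after event 2 (t=18: DEC foo by 9): {foo=-9}
  after event 3 (t=23: SET bar = 50): {bar=50, foo=-9}
  after event 4 (t=32: INC bar by 10): {bar=60, foo=-9}
  after event 5 (t=41: DEC baz by 7): {bar=60, baz=-7, foo=-9}
  after event 6 (t=46: DEC bar by 13): {bar=47, baz=-7, foo=-9}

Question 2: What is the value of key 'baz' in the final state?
Answer: -7

Derivation:
Track key 'baz' through all 6 events:
  event 1 (t=9: DEL foo): baz unchanged
  event 2 (t=18: DEC foo by 9): baz unchanged
  event 3 (t=23: SET bar = 50): baz unchanged
  event 4 (t=32: INC bar by 10): baz unchanged
  event 5 (t=41: DEC baz by 7): baz (absent) -> -7
  event 6 (t=46: DEC bar by 13): baz unchanged
Final: baz = -7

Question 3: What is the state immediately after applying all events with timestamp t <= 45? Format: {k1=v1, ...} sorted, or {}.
Answer: {bar=60, baz=-7, foo=-9}

Derivation:
Apply events with t <= 45 (5 events):
  after event 1 (t=9: DEL foo): {}
  after event 2 (t=18: DEC foo by 9): {foo=-9}
  after event 3 (t=23: SET bar = 50): {bar=50, foo=-9}
  after event 4 (t=32: INC bar by 10): {bar=60, foo=-9}
  after event 5 (t=41: DEC baz by 7): {bar=60, baz=-7, foo=-9}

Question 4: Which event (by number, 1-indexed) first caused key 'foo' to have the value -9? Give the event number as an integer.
Answer: 2

Derivation:
Looking for first event where foo becomes -9:
  event 2: foo (absent) -> -9  <-- first match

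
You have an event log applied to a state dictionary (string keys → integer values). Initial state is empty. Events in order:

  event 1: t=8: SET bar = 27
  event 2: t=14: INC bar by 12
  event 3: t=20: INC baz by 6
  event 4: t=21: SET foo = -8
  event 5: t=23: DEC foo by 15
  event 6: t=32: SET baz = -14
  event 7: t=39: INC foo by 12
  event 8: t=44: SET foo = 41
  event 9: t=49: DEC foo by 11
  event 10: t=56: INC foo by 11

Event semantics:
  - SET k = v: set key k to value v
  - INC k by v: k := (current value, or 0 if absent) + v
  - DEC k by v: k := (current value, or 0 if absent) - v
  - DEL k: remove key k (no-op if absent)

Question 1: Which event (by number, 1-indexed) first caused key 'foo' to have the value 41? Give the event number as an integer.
Looking for first event where foo becomes 41:
  event 4: foo = -8
  event 5: foo = -23
  event 6: foo = -23
  event 7: foo = -11
  event 8: foo -11 -> 41  <-- first match

Answer: 8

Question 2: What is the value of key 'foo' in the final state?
Answer: 41

Derivation:
Track key 'foo' through all 10 events:
  event 1 (t=8: SET bar = 27): foo unchanged
  event 2 (t=14: INC bar by 12): foo unchanged
  event 3 (t=20: INC baz by 6): foo unchanged
  event 4 (t=21: SET foo = -8): foo (absent) -> -8
  event 5 (t=23: DEC foo by 15): foo -8 -> -23
  event 6 (t=32: SET baz = -14): foo unchanged
  event 7 (t=39: INC foo by 12): foo -23 -> -11
  event 8 (t=44: SET foo = 41): foo -11 -> 41
  event 9 (t=49: DEC foo by 11): foo 41 -> 30
  event 10 (t=56: INC foo by 11): foo 30 -> 41
Final: foo = 41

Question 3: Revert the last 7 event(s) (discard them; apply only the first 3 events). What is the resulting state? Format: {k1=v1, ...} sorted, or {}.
Answer: {bar=39, baz=6}

Derivation:
Keep first 3 events (discard last 7):
  after event 1 (t=8: SET bar = 27): {bar=27}
  after event 2 (t=14: INC bar by 12): {bar=39}
  after event 3 (t=20: INC baz by 6): {bar=39, baz=6}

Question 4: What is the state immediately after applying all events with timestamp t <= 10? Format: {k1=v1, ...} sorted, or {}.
Apply events with t <= 10 (1 events):
  after event 1 (t=8: SET bar = 27): {bar=27}

Answer: {bar=27}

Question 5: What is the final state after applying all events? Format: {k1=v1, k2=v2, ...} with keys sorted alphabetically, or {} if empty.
  after event 1 (t=8: SET bar = 27): {bar=27}
  after event 2 (t=14: INC bar by 12): {bar=39}
  after event 3 (t=20: INC baz by 6): {bar=39, baz=6}
  after event 4 (t=21: SET foo = -8): {bar=39, baz=6, foo=-8}
  after event 5 (t=23: DEC foo by 15): {bar=39, baz=6, foo=-23}
  after event 6 (t=32: SET baz = -14): {bar=39, baz=-14, foo=-23}
  after event 7 (t=39: INC foo by 12): {bar=39, baz=-14, foo=-11}
  after event 8 (t=44: SET foo = 41): {bar=39, baz=-14, foo=41}
  after event 9 (t=49: DEC foo by 11): {bar=39, baz=-14, foo=30}
  after event 10 (t=56: INC foo by 11): {bar=39, baz=-14, foo=41}

Answer: {bar=39, baz=-14, foo=41}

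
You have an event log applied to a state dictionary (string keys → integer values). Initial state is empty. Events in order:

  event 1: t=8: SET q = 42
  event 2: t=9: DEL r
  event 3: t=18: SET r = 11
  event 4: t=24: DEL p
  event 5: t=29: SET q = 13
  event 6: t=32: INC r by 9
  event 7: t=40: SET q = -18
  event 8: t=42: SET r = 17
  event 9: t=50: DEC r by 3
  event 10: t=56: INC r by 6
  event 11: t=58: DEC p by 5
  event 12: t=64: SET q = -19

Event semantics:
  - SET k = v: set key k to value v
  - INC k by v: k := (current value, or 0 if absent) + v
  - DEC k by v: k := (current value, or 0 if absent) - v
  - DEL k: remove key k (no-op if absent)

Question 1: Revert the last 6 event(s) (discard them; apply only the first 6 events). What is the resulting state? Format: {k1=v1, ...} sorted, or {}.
Answer: {q=13, r=20}

Derivation:
Keep first 6 events (discard last 6):
  after event 1 (t=8: SET q = 42): {q=42}
  after event 2 (t=9: DEL r): {q=42}
  after event 3 (t=18: SET r = 11): {q=42, r=11}
  after event 4 (t=24: DEL p): {q=42, r=11}
  after event 5 (t=29: SET q = 13): {q=13, r=11}
  after event 6 (t=32: INC r by 9): {q=13, r=20}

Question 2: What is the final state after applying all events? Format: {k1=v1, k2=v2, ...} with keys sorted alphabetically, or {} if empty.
  after event 1 (t=8: SET q = 42): {q=42}
  after event 2 (t=9: DEL r): {q=42}
  after event 3 (t=18: SET r = 11): {q=42, r=11}
  after event 4 (t=24: DEL p): {q=42, r=11}
  after event 5 (t=29: SET q = 13): {q=13, r=11}
  after event 6 (t=32: INC r by 9): {q=13, r=20}
  after event 7 (t=40: SET q = -18): {q=-18, r=20}
  after event 8 (t=42: SET r = 17): {q=-18, r=17}
  after event 9 (t=50: DEC r by 3): {q=-18, r=14}
  after event 10 (t=56: INC r by 6): {q=-18, r=20}
  after event 11 (t=58: DEC p by 5): {p=-5, q=-18, r=20}
  after event 12 (t=64: SET q = -19): {p=-5, q=-19, r=20}

Answer: {p=-5, q=-19, r=20}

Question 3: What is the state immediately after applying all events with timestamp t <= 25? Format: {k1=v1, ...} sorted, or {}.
Apply events with t <= 25 (4 events):
  after event 1 (t=8: SET q = 42): {q=42}
  after event 2 (t=9: DEL r): {q=42}
  after event 3 (t=18: SET r = 11): {q=42, r=11}
  after event 4 (t=24: DEL p): {q=42, r=11}

Answer: {q=42, r=11}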